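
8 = 8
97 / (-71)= -97 / 71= -1.37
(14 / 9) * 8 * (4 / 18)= 224 / 81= 2.77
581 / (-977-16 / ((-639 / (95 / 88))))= -4083849 / 6867143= -0.59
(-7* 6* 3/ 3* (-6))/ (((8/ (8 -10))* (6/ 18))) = -189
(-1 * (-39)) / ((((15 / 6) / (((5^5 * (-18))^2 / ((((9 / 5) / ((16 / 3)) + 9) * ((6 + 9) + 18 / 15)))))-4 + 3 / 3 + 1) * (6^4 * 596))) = -1269531250 / 50287496994819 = -0.00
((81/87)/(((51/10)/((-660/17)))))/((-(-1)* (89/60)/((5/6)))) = -3.98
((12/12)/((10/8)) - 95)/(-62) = 1.52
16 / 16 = 1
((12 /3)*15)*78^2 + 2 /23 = 8395922 /23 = 365040.09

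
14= 14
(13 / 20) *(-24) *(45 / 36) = -39 / 2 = -19.50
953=953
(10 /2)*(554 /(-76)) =-1385 /38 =-36.45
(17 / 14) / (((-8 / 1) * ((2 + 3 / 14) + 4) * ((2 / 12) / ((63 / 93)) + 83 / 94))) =-16779 / 775576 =-0.02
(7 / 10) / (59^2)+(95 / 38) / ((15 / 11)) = 95738 / 52215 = 1.83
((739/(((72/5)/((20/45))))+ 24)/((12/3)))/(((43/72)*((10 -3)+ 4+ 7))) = 1.09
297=297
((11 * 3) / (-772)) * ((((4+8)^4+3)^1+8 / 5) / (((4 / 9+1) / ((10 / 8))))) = -767.23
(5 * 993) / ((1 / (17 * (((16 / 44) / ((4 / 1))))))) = 84405 / 11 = 7673.18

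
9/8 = 1.12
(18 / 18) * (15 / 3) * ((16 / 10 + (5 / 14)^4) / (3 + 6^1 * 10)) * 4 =310453 / 605052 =0.51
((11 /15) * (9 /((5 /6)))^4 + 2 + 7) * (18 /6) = 93617991 /3125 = 29957.76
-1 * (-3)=3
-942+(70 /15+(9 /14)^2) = -550909 /588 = -936.92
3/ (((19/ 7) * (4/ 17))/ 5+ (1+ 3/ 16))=28560/ 12521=2.28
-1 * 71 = -71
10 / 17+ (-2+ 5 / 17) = -19 / 17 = -1.12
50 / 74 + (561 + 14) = 21300 / 37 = 575.68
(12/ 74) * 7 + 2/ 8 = 205/ 148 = 1.39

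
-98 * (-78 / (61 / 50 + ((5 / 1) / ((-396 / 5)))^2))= 29967537600 / 4798513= 6245.17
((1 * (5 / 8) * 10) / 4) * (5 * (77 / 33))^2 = 30625 / 144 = 212.67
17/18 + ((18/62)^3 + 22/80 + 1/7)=1.39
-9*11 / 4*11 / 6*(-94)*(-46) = -392403 / 2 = -196201.50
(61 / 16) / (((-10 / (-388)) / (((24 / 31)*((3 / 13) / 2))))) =53253 / 4030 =13.21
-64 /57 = -1.12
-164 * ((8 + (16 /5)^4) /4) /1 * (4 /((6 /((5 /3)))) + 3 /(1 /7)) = -191834408 /1875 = -102311.68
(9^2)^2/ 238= 6561/ 238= 27.57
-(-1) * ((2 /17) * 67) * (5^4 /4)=41875 /34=1231.62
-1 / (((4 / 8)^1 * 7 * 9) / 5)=-10 / 63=-0.16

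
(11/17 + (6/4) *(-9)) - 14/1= -913/34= -26.85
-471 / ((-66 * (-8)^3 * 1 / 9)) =-1413 / 11264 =-0.13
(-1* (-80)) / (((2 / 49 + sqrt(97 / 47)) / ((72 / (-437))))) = -8.92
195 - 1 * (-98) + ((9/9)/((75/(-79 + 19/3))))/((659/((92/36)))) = 390996161/1334475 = 293.00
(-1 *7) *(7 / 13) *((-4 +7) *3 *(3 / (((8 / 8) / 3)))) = -305.31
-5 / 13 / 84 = -5 / 1092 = -0.00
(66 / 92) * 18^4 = 1732104 / 23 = 75308.87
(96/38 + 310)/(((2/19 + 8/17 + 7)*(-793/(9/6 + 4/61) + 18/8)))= -77122744/942743455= -0.08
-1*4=-4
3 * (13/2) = 39/2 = 19.50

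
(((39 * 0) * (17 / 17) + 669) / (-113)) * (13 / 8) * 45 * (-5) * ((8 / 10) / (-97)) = -391365 / 21922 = -17.85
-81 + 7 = -74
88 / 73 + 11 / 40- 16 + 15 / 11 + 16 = 91353 / 32120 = 2.84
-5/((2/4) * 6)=-5/3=-1.67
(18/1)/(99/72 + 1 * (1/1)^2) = 144/19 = 7.58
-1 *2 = -2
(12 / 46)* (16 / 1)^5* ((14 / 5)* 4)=352321536 / 115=3063665.53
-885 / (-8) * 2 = 885 / 4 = 221.25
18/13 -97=-1243/13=-95.62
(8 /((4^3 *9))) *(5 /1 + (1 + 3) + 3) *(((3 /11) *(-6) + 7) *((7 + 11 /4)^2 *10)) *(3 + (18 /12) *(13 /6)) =5311.26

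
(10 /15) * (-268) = -536 /3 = -178.67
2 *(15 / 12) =2.50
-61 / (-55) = 1.11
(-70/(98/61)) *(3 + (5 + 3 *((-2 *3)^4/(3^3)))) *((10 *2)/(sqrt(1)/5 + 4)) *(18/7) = -27816000/343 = -81096.21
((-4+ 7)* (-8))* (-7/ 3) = 56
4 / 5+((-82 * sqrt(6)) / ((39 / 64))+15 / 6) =33 / 10 - 5248 * sqrt(6) / 39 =-326.31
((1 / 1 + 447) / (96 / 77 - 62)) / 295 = -17248 / 690005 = -0.02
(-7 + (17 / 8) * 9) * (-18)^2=7857 / 2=3928.50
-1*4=-4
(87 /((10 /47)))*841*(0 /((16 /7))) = 0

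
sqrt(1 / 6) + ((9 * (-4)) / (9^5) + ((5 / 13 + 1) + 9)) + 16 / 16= sqrt(6) / 6 + 970976 / 85293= 11.79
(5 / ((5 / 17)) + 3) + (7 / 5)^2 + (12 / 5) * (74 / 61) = 37929 / 1525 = 24.87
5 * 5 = 25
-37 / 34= -1.09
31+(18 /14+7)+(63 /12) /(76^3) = 482873747 /12291328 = 39.29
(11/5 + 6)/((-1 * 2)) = -4.10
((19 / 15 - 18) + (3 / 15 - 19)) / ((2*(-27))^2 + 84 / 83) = -0.01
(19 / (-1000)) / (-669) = 19 / 669000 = 0.00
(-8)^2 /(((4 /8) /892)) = 114176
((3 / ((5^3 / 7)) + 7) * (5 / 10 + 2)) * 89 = 39872 / 25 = 1594.88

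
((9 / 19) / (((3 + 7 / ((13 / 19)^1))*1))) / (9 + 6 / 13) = 507 / 133988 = 0.00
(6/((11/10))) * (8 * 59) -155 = 26615/11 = 2419.55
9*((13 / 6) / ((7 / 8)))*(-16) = -2496 / 7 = -356.57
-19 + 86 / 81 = -1453 / 81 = -17.94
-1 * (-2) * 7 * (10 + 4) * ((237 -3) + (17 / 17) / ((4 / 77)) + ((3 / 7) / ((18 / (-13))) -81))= 101101 / 3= 33700.33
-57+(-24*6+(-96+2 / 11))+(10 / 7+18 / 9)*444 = 94361 / 77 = 1225.47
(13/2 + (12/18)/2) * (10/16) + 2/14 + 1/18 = 4505/1008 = 4.47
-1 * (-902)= 902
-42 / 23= -1.83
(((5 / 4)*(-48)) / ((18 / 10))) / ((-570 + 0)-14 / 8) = 400 / 6861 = 0.06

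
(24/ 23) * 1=24/ 23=1.04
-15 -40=-55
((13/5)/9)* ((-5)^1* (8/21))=-104/189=-0.55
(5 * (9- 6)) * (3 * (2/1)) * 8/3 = 240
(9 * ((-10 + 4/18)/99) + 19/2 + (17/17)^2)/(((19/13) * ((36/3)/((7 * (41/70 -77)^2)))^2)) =22729758850452329/297920000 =76294840.39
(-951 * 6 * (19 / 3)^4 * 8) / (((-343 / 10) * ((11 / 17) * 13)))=112367979040 / 441441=254548.13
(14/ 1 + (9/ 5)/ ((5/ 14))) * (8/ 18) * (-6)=-3808/ 75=-50.77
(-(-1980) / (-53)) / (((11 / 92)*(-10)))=1656 / 53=31.25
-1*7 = -7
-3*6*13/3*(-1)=78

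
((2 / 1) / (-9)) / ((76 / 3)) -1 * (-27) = 26.99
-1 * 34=-34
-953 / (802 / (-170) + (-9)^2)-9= -139361 / 6484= -21.49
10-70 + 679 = 619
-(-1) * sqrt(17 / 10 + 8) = sqrt(970) / 10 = 3.11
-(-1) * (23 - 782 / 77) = 989 / 77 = 12.84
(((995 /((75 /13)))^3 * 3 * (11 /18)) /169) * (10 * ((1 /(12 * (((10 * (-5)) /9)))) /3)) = -1126925657 /405000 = -2782.53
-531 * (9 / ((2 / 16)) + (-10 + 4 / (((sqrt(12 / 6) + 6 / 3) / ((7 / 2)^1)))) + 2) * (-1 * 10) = 414180 - 37170 * sqrt(2) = 361613.68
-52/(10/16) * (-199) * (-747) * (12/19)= -742075776/95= -7811323.96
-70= -70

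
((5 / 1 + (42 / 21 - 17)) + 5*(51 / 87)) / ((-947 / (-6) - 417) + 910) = -246 / 22649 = -0.01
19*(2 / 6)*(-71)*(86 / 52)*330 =-3190385 / 13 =-245414.23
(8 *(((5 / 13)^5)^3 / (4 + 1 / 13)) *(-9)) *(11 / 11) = -2197265625000 / 208680948442062317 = -0.00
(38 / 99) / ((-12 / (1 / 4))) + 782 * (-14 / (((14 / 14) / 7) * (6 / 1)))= -30347875 / 2376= -12772.67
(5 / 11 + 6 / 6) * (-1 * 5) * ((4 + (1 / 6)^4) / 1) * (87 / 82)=-751825 / 24354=-30.87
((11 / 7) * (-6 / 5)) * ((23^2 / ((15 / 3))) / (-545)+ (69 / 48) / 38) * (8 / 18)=949509 / 7248500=0.13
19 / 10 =1.90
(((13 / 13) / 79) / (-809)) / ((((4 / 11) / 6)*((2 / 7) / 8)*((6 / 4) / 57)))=-17556 / 63911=-0.27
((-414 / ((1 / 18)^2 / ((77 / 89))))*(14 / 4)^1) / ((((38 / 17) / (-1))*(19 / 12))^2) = -376100979408 / 11598569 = -32426.50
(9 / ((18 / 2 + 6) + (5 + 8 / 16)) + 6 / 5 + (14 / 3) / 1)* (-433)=-1679174 / 615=-2730.36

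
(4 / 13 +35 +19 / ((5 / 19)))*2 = 13976 / 65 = 215.02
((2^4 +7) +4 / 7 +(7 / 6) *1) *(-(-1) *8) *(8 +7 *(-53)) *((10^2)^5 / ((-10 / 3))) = 1508628000000000 / 7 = 215518285714285.71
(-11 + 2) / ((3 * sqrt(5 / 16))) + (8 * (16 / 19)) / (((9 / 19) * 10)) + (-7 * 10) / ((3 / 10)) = -10436 / 45 - 12 * sqrt(5) / 5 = -237.28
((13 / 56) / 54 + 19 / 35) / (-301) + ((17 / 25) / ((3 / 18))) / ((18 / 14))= 72169739 / 22755600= 3.17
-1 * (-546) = 546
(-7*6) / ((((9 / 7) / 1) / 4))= -392 / 3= -130.67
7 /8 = 0.88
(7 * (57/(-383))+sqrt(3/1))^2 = 599268/146689-798 * sqrt(3)/383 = 0.48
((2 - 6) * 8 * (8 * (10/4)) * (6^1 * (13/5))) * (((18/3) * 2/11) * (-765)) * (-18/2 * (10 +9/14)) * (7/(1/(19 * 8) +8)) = -9340919377920/13387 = -697760467.46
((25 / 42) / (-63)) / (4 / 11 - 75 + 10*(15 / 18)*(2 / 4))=275 / 2051091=0.00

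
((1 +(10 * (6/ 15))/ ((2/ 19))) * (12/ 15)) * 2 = 312/ 5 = 62.40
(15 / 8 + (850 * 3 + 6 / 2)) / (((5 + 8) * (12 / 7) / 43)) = 2050713 / 416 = 4929.60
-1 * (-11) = 11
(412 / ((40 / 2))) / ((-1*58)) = -103 / 290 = -0.36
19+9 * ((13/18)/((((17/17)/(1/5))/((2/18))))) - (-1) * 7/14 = 884/45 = 19.64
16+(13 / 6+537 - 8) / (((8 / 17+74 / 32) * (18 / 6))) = 542440 / 6813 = 79.62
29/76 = 0.38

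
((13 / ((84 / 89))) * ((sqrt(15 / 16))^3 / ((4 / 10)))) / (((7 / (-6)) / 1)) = -26.79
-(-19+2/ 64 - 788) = 25823/ 32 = 806.97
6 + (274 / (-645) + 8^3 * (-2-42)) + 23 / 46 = -29053283 / 1290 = -22521.92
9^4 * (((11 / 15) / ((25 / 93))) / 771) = 745767 / 32125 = 23.21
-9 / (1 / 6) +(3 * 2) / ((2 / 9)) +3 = -24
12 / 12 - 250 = -249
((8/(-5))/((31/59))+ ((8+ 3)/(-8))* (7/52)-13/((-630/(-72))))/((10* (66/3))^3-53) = -2128601/4806057357920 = -0.00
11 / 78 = 0.14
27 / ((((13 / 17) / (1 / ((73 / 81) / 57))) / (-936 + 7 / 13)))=-25771627683 / 12337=-2088970.39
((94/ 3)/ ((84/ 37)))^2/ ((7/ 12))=3024121/ 9261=326.54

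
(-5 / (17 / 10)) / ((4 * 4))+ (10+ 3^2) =18.82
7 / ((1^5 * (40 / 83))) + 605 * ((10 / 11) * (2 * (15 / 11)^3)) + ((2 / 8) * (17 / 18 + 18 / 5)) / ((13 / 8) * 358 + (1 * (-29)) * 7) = 185031252091 / 65993400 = 2803.78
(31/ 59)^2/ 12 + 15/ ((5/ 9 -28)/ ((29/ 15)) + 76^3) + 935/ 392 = 376493804733371/ 156335400389112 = 2.41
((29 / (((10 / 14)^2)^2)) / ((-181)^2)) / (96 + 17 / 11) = 26411 / 757598125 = 0.00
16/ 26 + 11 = 151/ 13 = 11.62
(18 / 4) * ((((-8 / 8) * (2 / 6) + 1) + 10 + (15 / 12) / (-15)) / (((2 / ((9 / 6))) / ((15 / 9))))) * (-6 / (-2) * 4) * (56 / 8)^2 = 280035 / 8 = 35004.38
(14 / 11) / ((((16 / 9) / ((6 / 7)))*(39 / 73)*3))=219 / 572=0.38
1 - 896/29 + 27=-84/29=-2.90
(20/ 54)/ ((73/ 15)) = 50/ 657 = 0.08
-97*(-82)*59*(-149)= -69923614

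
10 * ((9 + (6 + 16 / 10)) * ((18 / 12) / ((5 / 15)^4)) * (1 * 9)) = 181521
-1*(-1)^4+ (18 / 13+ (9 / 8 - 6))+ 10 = 573 / 104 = 5.51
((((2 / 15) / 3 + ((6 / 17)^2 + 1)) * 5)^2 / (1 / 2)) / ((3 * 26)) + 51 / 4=14380509625 / 1055371356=13.63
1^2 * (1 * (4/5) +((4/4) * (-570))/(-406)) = 2.20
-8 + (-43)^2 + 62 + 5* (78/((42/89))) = 19106/7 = 2729.43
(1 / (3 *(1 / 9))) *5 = 15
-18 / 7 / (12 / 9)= -27 / 14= -1.93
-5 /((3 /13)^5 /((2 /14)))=-1856465 /1701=-1091.40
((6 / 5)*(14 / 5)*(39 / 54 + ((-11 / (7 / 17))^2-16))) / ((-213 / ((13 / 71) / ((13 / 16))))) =-2.48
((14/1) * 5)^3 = 343000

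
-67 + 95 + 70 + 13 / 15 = 1483 / 15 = 98.87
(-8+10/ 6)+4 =-7/ 3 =-2.33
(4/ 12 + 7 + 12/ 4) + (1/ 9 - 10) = 4/ 9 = 0.44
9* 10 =90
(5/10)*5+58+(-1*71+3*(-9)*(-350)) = 18879/2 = 9439.50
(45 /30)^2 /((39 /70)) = 105 /26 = 4.04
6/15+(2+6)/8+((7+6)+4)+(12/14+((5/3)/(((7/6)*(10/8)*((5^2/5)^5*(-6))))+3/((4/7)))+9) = 8795609/262500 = 33.51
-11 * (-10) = 110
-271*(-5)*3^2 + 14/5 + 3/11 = 670894/55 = 12198.07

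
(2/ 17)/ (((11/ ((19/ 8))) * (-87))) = -19/ 65076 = -0.00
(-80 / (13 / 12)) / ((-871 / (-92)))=-7.80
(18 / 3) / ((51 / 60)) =120 / 17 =7.06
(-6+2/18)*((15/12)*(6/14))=-3.15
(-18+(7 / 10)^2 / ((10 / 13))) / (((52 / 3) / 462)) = -12032559 / 26000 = -462.79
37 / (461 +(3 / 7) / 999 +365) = 86247 / 1925407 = 0.04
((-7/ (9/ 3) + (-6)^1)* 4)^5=-10000000000/ 243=-41152263.37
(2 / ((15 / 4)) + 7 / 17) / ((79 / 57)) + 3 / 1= 24724 / 6715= 3.68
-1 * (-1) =1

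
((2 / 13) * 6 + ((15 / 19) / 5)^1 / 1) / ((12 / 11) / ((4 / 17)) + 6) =979 / 9633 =0.10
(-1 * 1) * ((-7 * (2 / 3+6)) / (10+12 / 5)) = 350 / 93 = 3.76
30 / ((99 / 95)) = 950 / 33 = 28.79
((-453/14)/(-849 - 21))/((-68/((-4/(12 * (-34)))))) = -151/28160160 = -0.00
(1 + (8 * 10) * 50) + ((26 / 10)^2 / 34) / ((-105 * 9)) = 4001.00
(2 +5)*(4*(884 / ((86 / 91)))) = 1126216 / 43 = 26191.07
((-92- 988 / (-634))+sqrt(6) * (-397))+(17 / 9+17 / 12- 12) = -397 * sqrt(6)- 1131341 / 11412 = -1071.58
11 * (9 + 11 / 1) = 220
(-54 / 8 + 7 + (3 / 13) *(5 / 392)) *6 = 3867 / 2548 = 1.52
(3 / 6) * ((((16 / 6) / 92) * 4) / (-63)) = -4 / 4347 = -0.00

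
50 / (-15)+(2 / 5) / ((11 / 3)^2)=-5996 / 1815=-3.30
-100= -100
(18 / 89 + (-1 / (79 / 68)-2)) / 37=-18692 / 260147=-0.07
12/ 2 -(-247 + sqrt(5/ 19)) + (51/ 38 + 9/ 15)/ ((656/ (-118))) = 384029/ 1520 -sqrt(95)/ 19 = 252.14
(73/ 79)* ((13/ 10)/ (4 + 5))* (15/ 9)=949/ 4266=0.22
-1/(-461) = 1/461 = 0.00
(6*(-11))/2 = -33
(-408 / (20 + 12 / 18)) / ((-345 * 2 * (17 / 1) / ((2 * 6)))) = 72 / 3565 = 0.02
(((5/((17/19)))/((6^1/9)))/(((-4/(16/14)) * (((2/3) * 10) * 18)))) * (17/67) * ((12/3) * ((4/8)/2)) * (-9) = 0.05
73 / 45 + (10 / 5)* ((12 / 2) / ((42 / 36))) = 3751 / 315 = 11.91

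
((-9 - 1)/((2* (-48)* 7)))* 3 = 5/112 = 0.04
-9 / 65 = -0.14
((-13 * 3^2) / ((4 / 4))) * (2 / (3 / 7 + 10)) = -1638 / 73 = -22.44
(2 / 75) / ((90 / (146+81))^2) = 51529 / 303750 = 0.17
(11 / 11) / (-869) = -0.00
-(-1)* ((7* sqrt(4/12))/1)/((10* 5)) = 7* sqrt(3)/150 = 0.08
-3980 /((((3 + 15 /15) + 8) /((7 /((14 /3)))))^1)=-995 /2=-497.50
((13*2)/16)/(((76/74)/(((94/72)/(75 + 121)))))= 22607/2145024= 0.01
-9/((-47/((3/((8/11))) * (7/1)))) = 2079/376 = 5.53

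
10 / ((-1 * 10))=-1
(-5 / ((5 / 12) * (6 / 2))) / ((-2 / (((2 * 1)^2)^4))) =512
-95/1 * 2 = -190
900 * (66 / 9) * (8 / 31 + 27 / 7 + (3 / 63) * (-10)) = 5211800 / 217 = 24017.51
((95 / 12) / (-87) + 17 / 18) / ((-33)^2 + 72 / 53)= 583 / 744836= 0.00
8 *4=32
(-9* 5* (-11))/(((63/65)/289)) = 1033175/7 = 147596.43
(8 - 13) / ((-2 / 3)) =15 / 2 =7.50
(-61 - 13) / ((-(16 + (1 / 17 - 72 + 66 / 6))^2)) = 10693 / 291848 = 0.04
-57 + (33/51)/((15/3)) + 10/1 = -3984/85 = -46.87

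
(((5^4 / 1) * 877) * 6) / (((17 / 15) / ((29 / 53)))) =1430606250 / 901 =1587798.28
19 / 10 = 1.90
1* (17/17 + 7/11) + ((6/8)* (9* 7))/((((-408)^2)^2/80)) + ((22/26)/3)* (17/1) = 78654956847/12230147072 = 6.43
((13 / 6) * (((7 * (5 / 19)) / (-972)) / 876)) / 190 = -91 / 3688576704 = -0.00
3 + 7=10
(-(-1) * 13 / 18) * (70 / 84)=65 / 108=0.60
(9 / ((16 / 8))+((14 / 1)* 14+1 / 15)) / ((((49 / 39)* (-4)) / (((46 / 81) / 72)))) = -0.31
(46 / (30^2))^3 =0.00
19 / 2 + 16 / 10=11.10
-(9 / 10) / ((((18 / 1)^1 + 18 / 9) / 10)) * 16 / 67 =-36 / 335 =-0.11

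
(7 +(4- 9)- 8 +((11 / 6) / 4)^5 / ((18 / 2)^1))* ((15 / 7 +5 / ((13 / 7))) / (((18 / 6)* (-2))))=23640135475 / 4891041792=4.83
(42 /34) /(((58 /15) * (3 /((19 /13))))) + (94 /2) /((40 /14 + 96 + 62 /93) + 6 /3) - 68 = -70822987 /1051076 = -67.38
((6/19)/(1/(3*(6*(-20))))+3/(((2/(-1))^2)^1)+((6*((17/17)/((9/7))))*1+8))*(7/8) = -160027/1824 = -87.73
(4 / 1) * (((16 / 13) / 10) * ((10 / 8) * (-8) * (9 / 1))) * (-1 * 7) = 4032 / 13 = 310.15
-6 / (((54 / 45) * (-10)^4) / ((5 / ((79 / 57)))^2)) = -3249 / 499280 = -0.01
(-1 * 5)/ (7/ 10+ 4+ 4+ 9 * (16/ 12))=-0.24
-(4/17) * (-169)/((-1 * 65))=-52/85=-0.61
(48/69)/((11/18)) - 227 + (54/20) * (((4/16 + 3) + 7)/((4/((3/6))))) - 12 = -18977209/80960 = -234.40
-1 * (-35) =35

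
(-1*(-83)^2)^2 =47458321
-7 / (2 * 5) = -7 / 10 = -0.70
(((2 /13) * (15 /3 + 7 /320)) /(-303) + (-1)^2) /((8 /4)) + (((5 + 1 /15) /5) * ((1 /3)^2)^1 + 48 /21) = 1150270019 /397051200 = 2.90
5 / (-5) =-1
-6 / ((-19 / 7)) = 42 / 19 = 2.21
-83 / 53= -1.57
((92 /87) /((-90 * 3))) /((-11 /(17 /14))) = 391 /904365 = 0.00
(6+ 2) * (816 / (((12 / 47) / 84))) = 2147712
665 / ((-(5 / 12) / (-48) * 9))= 8512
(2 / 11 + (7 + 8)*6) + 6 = 1058 / 11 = 96.18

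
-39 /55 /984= -13 /18040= -0.00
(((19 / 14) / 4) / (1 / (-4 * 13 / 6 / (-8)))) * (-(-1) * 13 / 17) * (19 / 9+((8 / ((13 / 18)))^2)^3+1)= 381163936128541 / 734131944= 519203.58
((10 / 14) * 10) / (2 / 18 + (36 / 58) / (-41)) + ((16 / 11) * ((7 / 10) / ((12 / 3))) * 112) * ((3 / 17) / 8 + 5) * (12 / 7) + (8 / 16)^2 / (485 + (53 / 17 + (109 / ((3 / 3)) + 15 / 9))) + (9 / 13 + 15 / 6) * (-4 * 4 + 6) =236423481401329 / 821070930680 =287.95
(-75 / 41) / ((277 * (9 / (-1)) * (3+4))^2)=-0.00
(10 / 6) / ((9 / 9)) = 5 / 3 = 1.67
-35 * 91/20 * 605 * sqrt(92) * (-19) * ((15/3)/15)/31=7322315 * sqrt(23)/186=188798.87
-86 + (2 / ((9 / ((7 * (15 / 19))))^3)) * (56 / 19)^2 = -5480589878 / 66854673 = -81.98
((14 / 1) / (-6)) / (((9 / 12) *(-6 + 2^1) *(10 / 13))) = 91 / 90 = 1.01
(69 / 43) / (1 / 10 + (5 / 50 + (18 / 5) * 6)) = 0.07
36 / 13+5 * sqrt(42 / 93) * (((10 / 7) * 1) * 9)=36 / 13+450 * sqrt(434) / 217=45.97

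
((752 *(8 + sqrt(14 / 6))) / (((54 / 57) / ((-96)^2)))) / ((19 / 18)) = 2310144 *sqrt(21) + 55443456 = 66029865.75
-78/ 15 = -26/ 5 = -5.20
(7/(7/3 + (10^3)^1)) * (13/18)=91/18042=0.01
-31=-31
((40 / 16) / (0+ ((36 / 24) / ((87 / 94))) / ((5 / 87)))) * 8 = 100 / 141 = 0.71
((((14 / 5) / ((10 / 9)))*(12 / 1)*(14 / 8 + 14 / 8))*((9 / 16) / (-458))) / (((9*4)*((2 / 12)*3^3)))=-147 / 183200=-0.00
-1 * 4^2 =-16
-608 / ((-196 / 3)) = 456 / 49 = 9.31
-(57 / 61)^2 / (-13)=3249 / 48373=0.07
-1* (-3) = 3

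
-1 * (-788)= 788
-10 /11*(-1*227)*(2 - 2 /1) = 0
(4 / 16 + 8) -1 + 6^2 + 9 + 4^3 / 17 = 56.01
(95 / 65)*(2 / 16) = 19 / 104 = 0.18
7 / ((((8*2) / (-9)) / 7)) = -27.56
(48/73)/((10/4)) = 96/365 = 0.26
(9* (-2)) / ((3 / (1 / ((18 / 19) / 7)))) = -133 / 3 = -44.33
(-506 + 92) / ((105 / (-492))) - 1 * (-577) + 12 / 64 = 1409561 / 560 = 2517.07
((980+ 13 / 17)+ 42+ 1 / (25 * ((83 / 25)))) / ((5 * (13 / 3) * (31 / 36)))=155858904 / 2843165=54.82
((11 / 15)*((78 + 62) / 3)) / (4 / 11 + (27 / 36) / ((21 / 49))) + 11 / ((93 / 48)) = 18304 / 837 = 21.87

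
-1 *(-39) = 39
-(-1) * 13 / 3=13 / 3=4.33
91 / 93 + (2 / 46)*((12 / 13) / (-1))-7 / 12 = 13163 / 37076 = 0.36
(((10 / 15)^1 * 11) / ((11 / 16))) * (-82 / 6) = -1312 / 9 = -145.78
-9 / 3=-3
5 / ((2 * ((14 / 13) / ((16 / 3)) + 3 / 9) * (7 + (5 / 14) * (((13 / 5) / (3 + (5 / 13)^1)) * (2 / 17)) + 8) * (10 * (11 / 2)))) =74256 / 13144403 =0.01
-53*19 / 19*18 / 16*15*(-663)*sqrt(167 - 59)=14231295*sqrt(3) / 4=6162331.50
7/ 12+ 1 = 19/ 12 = 1.58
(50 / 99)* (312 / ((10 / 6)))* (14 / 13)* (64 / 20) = 3584 / 11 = 325.82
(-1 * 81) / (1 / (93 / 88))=-85.60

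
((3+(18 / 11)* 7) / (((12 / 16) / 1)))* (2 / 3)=424 / 33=12.85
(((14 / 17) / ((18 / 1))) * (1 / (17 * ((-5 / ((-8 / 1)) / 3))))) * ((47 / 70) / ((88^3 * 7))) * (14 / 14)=47 / 25849084800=0.00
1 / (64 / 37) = 37 / 64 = 0.58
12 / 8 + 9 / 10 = 12 / 5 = 2.40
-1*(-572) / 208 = 11 / 4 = 2.75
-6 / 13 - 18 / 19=-348 / 247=-1.41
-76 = -76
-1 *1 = -1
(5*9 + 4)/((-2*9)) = -49/18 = -2.72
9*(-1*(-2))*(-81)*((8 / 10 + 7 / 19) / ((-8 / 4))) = 80919 / 95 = 851.78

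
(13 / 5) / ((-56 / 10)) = -13 / 28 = -0.46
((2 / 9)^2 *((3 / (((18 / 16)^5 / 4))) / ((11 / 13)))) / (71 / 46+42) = 313524224 / 35127718659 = 0.01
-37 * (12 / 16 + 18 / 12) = -333 / 4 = -83.25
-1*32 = -32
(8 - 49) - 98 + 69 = -70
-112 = -112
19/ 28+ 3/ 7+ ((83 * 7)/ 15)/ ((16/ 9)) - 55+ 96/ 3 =-59/ 560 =-0.11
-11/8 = -1.38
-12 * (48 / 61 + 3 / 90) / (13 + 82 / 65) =-0.69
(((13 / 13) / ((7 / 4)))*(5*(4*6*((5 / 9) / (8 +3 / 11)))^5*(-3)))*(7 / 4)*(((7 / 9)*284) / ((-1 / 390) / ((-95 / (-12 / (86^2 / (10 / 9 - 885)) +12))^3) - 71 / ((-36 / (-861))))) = 31926984769835893760000000000 / 1504532680787385202612334949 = 21.22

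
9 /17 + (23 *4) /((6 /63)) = 16431 /17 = 966.53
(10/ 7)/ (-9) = -10/ 63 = -0.16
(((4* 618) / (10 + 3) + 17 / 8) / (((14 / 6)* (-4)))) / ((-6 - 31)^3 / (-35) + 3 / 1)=-299955 / 21115328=-0.01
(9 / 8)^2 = 81 / 64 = 1.27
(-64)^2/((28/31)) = 31744/7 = 4534.86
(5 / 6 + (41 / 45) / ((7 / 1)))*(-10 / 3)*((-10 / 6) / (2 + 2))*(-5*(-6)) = 15175 / 378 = 40.15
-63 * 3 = -189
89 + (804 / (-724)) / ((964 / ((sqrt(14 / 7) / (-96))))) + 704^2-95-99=67*sqrt(2) / 5583488 + 495511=495511.00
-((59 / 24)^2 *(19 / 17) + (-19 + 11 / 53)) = 12.04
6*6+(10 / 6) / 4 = 437 / 12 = 36.42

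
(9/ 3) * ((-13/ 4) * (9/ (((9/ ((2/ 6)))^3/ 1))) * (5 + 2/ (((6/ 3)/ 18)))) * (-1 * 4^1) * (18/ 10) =299/ 405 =0.74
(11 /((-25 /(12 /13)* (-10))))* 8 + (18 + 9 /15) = 30753 /1625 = 18.92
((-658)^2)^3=81162489871457344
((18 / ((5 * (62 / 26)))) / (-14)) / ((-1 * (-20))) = -117 / 21700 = -0.01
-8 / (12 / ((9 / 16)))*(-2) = 3 / 4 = 0.75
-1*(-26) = 26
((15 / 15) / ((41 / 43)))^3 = 79507 / 68921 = 1.15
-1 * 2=-2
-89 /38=-2.34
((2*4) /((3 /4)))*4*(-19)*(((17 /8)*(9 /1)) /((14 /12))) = -93024 /7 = -13289.14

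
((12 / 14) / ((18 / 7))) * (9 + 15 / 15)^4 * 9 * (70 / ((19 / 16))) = 33600000 / 19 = 1768421.05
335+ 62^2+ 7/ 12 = 50155/ 12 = 4179.58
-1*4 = -4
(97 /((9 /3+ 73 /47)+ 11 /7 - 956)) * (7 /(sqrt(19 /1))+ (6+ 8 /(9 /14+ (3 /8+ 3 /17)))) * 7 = -3225319258 /355322733 - 1563737 * sqrt(19) /5937671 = -10.23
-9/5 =-1.80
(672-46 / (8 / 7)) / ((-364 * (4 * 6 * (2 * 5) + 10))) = -361 / 52000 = -0.01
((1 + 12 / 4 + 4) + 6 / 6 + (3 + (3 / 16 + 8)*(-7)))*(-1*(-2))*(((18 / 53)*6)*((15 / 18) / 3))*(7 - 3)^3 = -174000 / 53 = -3283.02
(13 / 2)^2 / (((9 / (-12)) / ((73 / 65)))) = -949 / 15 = -63.27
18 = 18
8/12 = 2/3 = 0.67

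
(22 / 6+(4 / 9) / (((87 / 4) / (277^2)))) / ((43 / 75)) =30763375 / 11223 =2741.10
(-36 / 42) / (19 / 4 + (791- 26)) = -0.00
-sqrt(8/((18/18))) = -2* sqrt(2) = -2.83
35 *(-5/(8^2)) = -175/64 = -2.73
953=953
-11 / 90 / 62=-11 / 5580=-0.00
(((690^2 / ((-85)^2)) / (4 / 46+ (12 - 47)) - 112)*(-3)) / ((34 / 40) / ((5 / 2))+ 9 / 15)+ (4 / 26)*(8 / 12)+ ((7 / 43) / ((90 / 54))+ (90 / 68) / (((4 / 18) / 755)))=1778045693038559 / 365825777460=4860.36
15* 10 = 150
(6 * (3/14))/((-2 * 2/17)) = -153/28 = -5.46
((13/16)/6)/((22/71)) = 923/2112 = 0.44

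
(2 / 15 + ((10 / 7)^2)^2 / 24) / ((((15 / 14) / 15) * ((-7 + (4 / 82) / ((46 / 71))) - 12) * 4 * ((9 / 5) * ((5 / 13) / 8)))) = -30108104 / 45908835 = -0.66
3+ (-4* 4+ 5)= -8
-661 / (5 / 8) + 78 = -4898 / 5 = -979.60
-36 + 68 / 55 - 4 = -2132 / 55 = -38.76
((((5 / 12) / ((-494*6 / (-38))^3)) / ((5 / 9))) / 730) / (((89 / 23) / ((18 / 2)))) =23 / 4567650880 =0.00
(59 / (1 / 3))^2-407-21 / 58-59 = 1790033 / 58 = 30862.64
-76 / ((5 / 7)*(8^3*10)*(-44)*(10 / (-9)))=-1197 / 2816000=-0.00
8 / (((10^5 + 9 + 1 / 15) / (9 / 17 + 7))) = 0.00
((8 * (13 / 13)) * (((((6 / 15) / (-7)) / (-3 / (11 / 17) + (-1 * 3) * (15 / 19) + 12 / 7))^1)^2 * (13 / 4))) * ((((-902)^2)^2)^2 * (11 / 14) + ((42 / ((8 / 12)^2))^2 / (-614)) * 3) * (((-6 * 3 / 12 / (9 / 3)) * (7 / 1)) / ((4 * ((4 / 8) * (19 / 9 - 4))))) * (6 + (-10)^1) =-78164728052977968067213905325397 / 20197530000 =-3870014207330201666600.52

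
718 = 718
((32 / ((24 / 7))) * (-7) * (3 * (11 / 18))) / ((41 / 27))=-78.88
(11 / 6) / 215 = 11 / 1290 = 0.01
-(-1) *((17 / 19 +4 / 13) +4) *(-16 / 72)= -2570 / 2223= -1.16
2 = 2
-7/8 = -0.88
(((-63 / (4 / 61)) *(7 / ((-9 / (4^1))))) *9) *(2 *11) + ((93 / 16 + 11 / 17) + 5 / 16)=80488713 / 136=591828.77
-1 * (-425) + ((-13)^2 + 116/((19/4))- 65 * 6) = 4340/19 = 228.42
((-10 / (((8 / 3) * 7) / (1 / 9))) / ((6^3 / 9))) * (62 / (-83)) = 155 / 83664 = 0.00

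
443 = 443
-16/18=-8/9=-0.89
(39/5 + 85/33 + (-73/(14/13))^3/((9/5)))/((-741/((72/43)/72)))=12369486989/2277835560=5.43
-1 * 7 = -7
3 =3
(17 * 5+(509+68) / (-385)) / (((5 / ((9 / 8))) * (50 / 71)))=5135643 / 192500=26.68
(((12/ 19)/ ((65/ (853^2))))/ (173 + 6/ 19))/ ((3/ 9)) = 26193924/ 214045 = 122.38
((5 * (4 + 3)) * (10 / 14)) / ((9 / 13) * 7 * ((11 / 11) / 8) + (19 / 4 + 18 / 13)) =2600 / 701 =3.71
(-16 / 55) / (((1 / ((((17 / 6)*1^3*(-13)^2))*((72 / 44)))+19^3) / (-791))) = 27270516 / 812868815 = 0.03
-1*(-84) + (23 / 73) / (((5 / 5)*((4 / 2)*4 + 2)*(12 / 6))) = 122663 / 1460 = 84.02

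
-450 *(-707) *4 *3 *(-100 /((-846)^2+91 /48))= -18325440000 /34354459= -533.42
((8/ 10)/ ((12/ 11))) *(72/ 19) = 264/ 95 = 2.78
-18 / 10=-9 / 5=-1.80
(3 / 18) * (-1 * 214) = -35.67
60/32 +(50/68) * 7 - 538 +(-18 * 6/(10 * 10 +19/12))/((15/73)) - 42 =-479241771/828920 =-578.15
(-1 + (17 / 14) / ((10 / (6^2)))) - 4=-22 / 35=-0.63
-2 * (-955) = 1910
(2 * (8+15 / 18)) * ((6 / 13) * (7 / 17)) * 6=4452 / 221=20.14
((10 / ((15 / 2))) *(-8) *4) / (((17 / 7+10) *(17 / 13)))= -11648 / 4437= -2.63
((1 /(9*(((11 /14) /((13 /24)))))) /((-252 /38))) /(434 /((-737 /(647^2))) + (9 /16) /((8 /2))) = 132392 /2825428299093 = 0.00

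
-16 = -16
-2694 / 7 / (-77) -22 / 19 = 39328 / 10241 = 3.84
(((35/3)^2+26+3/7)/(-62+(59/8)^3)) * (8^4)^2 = 17592186044416/2187801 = 8041035.75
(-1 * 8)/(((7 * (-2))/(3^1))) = 12/7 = 1.71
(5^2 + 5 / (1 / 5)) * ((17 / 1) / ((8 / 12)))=1275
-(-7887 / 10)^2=-62204769 / 100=-622047.69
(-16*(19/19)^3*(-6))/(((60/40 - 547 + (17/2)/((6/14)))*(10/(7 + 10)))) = -2448/7885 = -0.31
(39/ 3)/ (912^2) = 13/ 831744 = 0.00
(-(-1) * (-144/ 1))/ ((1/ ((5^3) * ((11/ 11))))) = -18000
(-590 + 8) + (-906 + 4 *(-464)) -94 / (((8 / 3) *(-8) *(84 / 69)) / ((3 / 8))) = -3342.64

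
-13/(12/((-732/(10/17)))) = 13481/10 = 1348.10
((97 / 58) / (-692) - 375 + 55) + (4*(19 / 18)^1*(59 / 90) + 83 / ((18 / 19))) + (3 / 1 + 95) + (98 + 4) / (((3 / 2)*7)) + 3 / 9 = -13833568823 / 113785560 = -121.58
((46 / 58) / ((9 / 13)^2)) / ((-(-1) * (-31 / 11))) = -42757 / 72819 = -0.59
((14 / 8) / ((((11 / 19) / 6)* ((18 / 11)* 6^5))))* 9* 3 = 133 / 3456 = 0.04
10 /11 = 0.91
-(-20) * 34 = 680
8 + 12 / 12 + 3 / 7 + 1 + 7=122 / 7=17.43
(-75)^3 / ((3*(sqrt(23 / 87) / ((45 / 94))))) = -6328125*sqrt(2001) / 2162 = -130931.13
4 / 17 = 0.24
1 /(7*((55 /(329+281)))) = 122 /77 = 1.58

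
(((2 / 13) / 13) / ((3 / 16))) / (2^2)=8 / 507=0.02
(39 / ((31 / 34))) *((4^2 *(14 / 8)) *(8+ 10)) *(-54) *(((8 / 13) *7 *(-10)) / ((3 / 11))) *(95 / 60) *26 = 234654900480 / 31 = 7569512918.71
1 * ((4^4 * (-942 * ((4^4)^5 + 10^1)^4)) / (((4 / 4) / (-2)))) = 704888085716887480232821774020098245589303930455179264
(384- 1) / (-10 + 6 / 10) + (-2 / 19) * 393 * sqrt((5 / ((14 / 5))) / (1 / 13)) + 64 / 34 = -1965 * sqrt(182) / 133- 31051 / 799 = -238.18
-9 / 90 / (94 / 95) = -19 / 188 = -0.10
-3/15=-1/5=-0.20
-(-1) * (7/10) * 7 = 4.90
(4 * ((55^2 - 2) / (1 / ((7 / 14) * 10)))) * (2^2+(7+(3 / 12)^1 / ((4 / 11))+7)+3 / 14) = 31998455 / 28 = 1142801.96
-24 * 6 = -144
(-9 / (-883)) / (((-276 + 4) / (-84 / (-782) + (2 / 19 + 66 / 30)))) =-806571 / 8921337520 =-0.00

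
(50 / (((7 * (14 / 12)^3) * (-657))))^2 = 1440000 / 30720624529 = 0.00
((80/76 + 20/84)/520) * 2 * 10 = 515/10374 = 0.05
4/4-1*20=-19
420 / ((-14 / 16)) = -480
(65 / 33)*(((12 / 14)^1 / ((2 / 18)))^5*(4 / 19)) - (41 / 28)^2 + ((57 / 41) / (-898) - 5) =11713779748886409 / 1034633810672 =11321.67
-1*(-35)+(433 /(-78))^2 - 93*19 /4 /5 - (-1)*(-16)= -586091 /15210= -38.53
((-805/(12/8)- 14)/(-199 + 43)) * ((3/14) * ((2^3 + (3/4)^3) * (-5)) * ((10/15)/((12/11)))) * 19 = -33232045/89856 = -369.84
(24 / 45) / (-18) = -4 / 135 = -0.03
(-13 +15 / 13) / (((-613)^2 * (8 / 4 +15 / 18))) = -924 / 83044949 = -0.00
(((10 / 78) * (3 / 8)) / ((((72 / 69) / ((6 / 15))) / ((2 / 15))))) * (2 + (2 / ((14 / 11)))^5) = 895459 / 31462704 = 0.03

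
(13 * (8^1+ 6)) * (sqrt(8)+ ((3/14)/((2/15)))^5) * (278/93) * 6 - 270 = 202384 * sqrt(2)/31+ 330869986515/9527168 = 43961.82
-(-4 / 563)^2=-16 / 316969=-0.00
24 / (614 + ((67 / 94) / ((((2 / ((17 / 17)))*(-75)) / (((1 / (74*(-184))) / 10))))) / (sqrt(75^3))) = 22913989714830528000000000000 / 586216236871081007999999995511 - 1157673168000000*sqrt(3) / 586216236871081007999999995511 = 0.04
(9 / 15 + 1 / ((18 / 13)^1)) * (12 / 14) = 17 / 15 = 1.13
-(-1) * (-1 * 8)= -8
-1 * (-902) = 902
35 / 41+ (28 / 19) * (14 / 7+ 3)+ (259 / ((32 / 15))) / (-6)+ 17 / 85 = -2944569 / 249280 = -11.81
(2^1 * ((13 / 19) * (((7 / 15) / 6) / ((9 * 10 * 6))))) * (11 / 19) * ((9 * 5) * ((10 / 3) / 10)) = 1001 / 584820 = 0.00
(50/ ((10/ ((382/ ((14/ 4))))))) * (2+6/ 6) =11460/ 7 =1637.14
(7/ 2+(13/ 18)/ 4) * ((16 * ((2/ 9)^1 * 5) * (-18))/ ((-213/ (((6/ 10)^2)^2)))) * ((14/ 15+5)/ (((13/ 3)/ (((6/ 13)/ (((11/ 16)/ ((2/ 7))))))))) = 21735936/ 115490375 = 0.19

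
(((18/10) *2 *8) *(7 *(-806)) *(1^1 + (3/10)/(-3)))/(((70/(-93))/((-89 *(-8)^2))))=-138335288832/125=-1106682310.66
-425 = -425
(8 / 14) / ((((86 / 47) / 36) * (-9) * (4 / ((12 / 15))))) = -376 / 1505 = -0.25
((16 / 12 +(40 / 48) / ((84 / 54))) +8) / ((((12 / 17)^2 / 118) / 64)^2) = 3856330275664 / 1701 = 2267095988.04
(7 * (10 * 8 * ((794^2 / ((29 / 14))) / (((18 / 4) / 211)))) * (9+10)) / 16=2476869565520 / 261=9489921706.97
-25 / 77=-0.32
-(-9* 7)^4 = -15752961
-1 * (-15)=15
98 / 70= 7 / 5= 1.40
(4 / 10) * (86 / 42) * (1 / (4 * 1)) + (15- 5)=2143 / 210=10.20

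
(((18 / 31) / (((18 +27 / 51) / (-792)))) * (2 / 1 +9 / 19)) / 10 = -632808 / 103075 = -6.14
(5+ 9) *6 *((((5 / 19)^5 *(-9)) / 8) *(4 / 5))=-236250 / 2476099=-0.10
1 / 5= 0.20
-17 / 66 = -0.26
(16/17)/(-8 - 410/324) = -2592/25517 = -0.10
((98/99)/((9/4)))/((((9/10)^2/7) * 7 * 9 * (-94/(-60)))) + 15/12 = 52448555/40704444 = 1.29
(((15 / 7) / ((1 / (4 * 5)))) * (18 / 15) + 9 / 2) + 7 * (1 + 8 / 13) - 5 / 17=207119 / 3094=66.94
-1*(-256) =256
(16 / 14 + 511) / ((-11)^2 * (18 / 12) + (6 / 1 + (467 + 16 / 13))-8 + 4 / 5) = 155350 / 196721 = 0.79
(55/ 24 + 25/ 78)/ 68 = 815/ 21216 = 0.04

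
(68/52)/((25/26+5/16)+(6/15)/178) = 7120/6949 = 1.02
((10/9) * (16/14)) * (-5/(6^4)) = -25/5103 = -0.00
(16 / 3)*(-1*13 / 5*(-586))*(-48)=-1950208 / 5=-390041.60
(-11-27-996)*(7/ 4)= -3619/ 2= -1809.50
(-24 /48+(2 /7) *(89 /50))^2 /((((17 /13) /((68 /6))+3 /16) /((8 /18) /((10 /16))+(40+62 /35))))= 695864 /67528125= 0.01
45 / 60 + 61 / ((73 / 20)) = 5099 / 292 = 17.46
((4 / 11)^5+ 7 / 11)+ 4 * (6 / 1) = 3968735 / 161051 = 24.64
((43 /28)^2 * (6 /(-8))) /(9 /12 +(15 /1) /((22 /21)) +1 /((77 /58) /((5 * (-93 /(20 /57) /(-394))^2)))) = -358789205 /3402178262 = -0.11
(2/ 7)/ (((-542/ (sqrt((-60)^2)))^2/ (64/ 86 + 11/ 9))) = 152200/ 22105741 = 0.01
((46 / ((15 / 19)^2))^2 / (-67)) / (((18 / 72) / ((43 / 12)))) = -11857647148 / 10175625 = -1165.30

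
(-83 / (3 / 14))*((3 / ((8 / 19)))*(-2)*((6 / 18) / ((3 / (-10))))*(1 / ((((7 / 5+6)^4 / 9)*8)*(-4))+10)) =-33101870774525 / 539758368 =-61327.20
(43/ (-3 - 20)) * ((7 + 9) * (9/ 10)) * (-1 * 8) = 24768/ 115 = 215.37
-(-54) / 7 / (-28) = -27 / 98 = -0.28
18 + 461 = 479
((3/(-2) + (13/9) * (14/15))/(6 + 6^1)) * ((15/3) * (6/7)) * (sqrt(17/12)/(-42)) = 0.00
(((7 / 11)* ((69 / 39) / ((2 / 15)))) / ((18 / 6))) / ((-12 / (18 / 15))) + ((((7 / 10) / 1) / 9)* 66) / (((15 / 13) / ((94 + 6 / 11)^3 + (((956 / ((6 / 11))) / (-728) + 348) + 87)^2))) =1638376709388911 / 356756400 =4592424.16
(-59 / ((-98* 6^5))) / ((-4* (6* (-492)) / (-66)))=-649 / 1499710464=-0.00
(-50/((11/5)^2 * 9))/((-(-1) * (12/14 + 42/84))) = -17500/20691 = -0.85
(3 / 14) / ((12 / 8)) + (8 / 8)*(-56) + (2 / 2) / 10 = -3903 / 70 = -55.76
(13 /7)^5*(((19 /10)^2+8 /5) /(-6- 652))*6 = -580330959 /552950300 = -1.05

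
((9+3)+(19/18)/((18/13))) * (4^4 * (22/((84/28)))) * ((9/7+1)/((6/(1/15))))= 9315328/15309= 608.49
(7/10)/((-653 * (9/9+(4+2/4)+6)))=-7/75095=-0.00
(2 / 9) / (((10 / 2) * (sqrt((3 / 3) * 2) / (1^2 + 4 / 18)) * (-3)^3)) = -11 * sqrt(2) / 10935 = -0.00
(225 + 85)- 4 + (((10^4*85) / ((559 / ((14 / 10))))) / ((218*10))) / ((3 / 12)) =18882886 / 60931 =309.91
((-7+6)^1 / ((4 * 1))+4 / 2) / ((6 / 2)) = 7 / 12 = 0.58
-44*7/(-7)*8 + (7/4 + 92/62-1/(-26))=572699/1612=355.27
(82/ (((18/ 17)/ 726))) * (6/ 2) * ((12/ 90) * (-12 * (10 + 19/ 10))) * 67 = -5379351208/ 25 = -215174048.32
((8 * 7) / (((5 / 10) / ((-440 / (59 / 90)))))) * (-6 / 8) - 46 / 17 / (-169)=9556749914 / 169507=56379.68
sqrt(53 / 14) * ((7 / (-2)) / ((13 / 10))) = -5 * sqrt(742) / 26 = -5.24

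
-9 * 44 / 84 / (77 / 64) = -3.92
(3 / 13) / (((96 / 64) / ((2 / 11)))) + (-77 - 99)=-25164 / 143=-175.97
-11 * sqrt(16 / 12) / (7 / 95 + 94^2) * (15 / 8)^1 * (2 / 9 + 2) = -26125 * sqrt(3) / 7554843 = -0.01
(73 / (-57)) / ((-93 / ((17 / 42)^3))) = 0.00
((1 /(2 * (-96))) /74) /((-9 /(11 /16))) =11 /2045952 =0.00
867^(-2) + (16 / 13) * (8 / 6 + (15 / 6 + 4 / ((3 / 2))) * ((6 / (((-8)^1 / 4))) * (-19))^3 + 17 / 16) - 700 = 11501011832290 / 9771957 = 1176940.49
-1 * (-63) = 63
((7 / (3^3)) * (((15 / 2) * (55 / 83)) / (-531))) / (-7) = 275 / 793314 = 0.00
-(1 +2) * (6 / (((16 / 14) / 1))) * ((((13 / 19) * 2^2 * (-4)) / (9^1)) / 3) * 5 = 1820 / 57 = 31.93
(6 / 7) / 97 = 6 / 679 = 0.01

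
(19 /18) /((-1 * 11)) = -19 /198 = -0.10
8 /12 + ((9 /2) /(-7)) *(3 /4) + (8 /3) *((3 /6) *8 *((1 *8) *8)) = 114719 /168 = 682.85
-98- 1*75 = -173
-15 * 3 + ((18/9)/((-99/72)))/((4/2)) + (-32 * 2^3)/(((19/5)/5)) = -79957/209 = -382.57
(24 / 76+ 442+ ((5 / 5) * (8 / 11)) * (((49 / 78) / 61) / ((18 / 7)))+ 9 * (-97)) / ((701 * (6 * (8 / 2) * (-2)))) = 1927255309 / 150571401552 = 0.01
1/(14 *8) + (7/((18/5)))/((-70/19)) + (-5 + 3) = -2539/1008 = -2.52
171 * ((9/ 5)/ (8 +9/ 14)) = 21546/ 605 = 35.61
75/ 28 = 2.68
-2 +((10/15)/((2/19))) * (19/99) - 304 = -90521/297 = -304.78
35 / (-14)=-5 / 2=-2.50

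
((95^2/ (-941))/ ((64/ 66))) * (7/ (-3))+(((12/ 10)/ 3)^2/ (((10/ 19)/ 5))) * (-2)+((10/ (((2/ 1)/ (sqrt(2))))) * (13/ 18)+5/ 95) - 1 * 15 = 72812447/ 14303200+65 * sqrt(2)/ 18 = 10.20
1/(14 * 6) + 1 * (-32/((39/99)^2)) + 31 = -2486987/14196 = -175.19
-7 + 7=0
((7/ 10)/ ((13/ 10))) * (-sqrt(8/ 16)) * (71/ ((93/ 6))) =-497 * sqrt(2)/ 403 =-1.74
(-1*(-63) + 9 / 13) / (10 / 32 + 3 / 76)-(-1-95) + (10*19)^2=50600348 / 1391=36376.96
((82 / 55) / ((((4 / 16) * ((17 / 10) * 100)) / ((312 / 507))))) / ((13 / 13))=1312 / 60775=0.02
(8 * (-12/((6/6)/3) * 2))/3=-192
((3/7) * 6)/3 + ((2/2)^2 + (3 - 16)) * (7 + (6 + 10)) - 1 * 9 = -1989/7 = -284.14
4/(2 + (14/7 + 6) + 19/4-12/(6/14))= -16/53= -0.30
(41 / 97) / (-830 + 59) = -41 / 74787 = -0.00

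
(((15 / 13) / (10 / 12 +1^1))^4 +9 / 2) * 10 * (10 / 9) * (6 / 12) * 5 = 54092700125 / 418161601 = 129.36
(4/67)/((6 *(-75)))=-2/15075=-0.00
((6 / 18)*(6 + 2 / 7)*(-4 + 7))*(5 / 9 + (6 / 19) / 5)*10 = 46552 / 1197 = 38.89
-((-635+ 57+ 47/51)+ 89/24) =233935/408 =573.37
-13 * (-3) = 39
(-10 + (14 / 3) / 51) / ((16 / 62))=-11749 / 306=-38.40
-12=-12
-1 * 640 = -640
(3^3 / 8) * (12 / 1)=40.50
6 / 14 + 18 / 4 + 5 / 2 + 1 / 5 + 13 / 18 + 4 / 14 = 5441 / 630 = 8.64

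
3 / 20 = 0.15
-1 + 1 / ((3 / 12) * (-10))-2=-17 / 5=-3.40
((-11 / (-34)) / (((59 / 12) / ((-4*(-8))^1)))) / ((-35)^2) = 2112 / 1228675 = 0.00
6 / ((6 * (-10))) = -1 / 10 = -0.10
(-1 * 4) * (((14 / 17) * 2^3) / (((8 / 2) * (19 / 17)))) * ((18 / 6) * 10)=-3360 / 19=-176.84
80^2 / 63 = 6400 / 63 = 101.59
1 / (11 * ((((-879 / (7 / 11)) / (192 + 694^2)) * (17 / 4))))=-13491184 / 1808103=-7.46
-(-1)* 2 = 2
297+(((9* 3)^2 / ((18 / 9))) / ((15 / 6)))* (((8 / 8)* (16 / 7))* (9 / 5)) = 156951 / 175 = 896.86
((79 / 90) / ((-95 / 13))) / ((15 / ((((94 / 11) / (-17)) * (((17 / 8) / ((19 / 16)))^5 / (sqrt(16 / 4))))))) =64503602384 / 1746578332125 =0.04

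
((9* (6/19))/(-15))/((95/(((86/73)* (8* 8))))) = -99072/658825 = -0.15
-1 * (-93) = 93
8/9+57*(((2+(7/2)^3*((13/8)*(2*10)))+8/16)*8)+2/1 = 11457907/18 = 636550.39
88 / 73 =1.21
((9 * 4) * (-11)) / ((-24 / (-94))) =-1551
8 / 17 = 0.47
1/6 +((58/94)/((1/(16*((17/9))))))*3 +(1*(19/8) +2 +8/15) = 344143/5640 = 61.02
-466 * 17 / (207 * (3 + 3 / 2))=-15844 / 1863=-8.50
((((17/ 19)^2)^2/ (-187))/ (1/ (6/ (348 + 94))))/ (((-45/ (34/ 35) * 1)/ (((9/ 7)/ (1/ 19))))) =29478/ 1201525325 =0.00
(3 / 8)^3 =27 / 512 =0.05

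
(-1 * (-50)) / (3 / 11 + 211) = 0.24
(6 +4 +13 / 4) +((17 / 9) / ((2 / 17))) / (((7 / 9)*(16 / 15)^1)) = 7303 / 224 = 32.60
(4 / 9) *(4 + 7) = 44 / 9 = 4.89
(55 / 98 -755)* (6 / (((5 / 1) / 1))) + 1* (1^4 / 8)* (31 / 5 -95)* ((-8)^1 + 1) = -405537 / 490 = -827.63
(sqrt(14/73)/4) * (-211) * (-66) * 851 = 5925513 * sqrt(1022)/146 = 1297473.65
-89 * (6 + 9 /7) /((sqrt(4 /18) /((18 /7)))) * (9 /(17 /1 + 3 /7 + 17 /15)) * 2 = -33089310 * sqrt(2) /13643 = -3429.99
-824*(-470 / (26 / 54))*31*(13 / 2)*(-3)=-486230040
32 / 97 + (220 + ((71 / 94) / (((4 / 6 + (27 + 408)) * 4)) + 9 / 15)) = 52657533537 / 238344520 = 220.93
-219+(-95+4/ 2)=-312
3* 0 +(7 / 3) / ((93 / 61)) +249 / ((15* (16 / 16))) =25292 / 1395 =18.13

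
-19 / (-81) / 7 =19 / 567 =0.03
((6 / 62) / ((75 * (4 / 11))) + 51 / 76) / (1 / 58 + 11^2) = 576143 / 103354775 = 0.01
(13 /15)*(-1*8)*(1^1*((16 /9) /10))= -1.23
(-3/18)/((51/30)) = -5/51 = -0.10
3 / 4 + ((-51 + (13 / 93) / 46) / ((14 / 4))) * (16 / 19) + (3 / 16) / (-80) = -4195765141 / 364143360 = -11.52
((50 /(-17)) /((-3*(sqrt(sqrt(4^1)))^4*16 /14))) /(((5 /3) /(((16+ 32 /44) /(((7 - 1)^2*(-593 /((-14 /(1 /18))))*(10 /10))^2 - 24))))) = 39445 /131076902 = 0.00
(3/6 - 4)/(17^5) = -7/2839714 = -0.00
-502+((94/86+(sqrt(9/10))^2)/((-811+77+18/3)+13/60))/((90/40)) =-2827794442/5633043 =-502.00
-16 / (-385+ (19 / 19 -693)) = 16 / 1077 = 0.01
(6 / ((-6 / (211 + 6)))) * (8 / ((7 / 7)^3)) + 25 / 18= -31223 / 18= -1734.61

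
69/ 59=1.17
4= 4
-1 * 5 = -5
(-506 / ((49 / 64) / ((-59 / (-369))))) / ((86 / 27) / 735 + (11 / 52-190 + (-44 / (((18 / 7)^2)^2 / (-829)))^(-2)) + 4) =43740226879103829634560 / 76900573743235718916017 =0.57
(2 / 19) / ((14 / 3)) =3 / 133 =0.02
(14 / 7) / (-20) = -1 / 10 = -0.10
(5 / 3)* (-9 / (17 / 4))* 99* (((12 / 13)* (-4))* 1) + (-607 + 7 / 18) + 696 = 5487749 / 3978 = 1379.52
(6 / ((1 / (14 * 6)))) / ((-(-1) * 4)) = 126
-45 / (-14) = 45 / 14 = 3.21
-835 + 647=-188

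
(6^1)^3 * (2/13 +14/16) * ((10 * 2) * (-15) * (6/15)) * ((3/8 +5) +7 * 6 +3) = -1343385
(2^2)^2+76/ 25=476/ 25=19.04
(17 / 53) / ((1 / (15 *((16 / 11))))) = 4080 / 583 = 7.00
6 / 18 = 1 / 3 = 0.33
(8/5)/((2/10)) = 8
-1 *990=-990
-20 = -20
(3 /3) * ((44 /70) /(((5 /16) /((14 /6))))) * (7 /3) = 2464 /225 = 10.95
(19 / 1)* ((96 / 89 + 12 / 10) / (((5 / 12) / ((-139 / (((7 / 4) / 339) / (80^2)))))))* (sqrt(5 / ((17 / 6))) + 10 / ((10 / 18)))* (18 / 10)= -1807183578710016 / 3115-100399087706112* sqrt(510) / 52955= -622971418478.58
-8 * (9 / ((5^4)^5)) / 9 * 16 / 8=-16 / 95367431640625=-0.00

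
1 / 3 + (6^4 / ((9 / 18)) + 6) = 2598.33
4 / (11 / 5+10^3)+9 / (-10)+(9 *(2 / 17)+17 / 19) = 1.06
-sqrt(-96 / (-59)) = -4 * sqrt(354) / 59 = -1.28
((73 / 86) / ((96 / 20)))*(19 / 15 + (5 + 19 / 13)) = 1.37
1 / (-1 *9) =-1 / 9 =-0.11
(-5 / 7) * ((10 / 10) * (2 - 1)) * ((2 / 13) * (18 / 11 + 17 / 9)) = -3490 / 9009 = -0.39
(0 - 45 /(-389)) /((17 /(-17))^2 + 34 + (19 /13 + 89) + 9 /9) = 195 /213172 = 0.00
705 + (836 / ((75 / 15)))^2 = 716521 / 25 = 28660.84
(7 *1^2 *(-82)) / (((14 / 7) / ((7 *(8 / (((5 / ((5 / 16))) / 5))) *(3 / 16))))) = -941.72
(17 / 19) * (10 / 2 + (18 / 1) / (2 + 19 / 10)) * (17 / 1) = 36125 / 247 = 146.26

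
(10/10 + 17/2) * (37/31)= 703/62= 11.34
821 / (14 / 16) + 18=6694 / 7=956.29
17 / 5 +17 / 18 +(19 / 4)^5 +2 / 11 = 2422.59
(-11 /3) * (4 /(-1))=44 /3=14.67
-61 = -61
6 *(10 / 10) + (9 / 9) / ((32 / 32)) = 7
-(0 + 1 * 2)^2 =-4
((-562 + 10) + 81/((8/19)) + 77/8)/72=-175/36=-4.86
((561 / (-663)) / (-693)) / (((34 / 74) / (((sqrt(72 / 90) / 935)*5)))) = 74*sqrt(5) / 13018005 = 0.00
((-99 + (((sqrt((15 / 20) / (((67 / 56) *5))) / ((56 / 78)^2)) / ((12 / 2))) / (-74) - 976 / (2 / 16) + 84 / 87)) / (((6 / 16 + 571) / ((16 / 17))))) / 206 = -14673600 / 232110809 - 507 *sqrt(14070) / 4861160703455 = -0.06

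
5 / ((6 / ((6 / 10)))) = 1 / 2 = 0.50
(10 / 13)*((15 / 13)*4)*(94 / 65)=11280 / 2197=5.13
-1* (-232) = 232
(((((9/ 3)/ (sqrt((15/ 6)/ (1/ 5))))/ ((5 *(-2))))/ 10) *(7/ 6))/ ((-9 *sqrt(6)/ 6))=7 *sqrt(3)/ 4500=0.00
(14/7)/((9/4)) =8/9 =0.89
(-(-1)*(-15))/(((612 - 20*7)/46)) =-1.46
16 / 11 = 1.45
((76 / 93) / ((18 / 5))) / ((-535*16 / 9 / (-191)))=3629 / 79608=0.05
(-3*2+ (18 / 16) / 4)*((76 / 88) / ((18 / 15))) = -5795 / 1408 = -4.12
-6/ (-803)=6/ 803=0.01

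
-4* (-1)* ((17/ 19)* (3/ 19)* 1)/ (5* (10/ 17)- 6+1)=-3468/ 12635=-0.27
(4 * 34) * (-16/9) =-2176/9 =-241.78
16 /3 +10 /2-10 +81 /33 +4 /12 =103 /33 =3.12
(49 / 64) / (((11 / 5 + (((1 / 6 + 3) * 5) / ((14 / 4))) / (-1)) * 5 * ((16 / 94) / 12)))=-145089 / 31232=-4.65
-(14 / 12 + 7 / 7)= -13 / 6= -2.17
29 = 29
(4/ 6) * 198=132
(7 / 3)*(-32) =-224 / 3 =-74.67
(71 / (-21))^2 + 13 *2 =16507 / 441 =37.43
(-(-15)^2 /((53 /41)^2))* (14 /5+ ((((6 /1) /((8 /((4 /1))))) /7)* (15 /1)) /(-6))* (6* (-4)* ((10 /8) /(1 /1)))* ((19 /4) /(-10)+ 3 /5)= 137295675 /157304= 872.80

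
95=95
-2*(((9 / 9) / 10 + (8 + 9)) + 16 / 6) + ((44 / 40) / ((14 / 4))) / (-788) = -3271021 / 82740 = -39.53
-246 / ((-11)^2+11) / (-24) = 41 / 528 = 0.08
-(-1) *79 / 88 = 79 / 88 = 0.90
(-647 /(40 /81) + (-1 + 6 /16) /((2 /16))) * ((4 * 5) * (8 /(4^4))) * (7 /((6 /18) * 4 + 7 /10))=-5523735 /1952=-2829.78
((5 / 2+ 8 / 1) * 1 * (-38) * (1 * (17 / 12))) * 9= -20349 / 4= -5087.25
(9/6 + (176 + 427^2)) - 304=364405/2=182202.50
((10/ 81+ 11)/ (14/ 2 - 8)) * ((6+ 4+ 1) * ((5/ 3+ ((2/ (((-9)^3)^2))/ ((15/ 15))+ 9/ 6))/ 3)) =-33358414067/ 258280326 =-129.16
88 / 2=44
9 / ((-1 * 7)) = -1.29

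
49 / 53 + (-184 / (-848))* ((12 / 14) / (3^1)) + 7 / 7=737 / 371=1.99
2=2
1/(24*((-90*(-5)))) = 1/10800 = 0.00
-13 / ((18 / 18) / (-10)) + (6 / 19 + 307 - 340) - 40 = 1089 / 19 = 57.32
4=4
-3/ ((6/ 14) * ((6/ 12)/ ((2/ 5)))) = -28/ 5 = -5.60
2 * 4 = 8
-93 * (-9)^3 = 67797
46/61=0.75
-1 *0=0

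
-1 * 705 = -705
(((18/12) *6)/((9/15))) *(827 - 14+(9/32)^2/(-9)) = 12487545/1024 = 12194.87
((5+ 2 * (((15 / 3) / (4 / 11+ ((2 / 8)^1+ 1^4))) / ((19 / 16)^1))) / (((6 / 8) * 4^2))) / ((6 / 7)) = 32165 / 32376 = 0.99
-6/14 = -3/7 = -0.43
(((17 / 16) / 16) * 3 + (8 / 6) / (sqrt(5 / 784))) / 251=51 / 64256 + 112 * sqrt(5) / 3765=0.07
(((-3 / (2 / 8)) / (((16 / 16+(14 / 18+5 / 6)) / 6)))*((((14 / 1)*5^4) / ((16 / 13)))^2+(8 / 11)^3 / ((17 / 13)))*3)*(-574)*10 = 25522779788322047595 / 1063469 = 23999552209158.94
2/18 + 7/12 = 25/36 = 0.69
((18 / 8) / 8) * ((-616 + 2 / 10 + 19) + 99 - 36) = -24021 / 160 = -150.13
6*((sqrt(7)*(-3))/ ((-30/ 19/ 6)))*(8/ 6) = 456*sqrt(7)/ 5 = 241.29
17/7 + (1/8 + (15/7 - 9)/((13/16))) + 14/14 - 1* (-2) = -2101/728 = -2.89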